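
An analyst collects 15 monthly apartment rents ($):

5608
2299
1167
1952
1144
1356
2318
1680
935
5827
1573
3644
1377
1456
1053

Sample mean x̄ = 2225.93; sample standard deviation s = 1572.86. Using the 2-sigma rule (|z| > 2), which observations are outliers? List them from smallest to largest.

Cutoffs at x̄ ± 2s: 2225.93 ± 2·1572.86 = [-919.79, 5371.65].
5608: z = 2.15, |z| > 2 → outlier.
5827: z = 2.29, |z| > 2 → outlier.
Every other value lies within [-919.79, 5371.65].

5608, 5827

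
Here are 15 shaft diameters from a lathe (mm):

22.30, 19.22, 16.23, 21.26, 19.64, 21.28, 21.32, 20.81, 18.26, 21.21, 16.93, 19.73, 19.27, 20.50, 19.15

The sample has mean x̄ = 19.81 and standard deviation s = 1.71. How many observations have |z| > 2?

1

Cutoffs: x̄ ± 2s = [16.39, 23.23].
Outside the cutoffs: 16.23.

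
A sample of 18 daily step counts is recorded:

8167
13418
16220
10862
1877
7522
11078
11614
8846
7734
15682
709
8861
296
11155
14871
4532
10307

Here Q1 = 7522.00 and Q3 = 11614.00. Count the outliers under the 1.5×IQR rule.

2

IQR = 4092.00; fences at 7522.00 − 6138.00 = 1384.00 and 11614.00 + 6138.00 = 17752.00.
Outside the cutoffs: 296, 709.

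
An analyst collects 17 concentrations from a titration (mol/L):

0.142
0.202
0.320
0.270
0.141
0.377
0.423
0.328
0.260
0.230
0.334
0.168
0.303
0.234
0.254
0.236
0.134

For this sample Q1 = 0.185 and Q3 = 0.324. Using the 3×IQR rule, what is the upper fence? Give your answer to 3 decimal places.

0.741

IQR = Q3 − Q1 = 0.324 − 0.185 = 0.139.
Lower fence = Q1 − 3·IQR = 0.185 − 0.417 = -0.232.
Upper fence = Q3 + 3·IQR = 0.324 + 0.417 = 0.741.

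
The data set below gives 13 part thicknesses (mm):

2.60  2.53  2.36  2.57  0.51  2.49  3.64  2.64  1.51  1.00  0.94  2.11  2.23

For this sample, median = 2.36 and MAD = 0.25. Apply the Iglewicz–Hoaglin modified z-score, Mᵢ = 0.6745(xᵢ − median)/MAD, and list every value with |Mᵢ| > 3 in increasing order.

|Mᵢ| > 3 ⇔ |xᵢ − 2.36| > 3·0.25/0.6745 = 1.11.
So outliers lie outside [1.25, 3.47].
0.51: M = -4.99 → outlier.
0.94: M = -3.83 → outlier.
1.00: M = -3.67 → outlier.
3.64: M = 3.45 → outlier.

0.51, 0.94, 1.00, 3.64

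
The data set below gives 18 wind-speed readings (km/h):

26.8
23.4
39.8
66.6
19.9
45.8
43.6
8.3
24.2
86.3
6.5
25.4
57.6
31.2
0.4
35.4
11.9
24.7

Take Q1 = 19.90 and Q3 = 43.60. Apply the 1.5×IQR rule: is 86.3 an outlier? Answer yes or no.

yes

IQR = Q3 − Q1 = 43.60 − 19.90 = 23.70.
Lower fence = Q1 − 1.5·IQR = 19.90 − 35.55 = -15.65.
Upper fence = Q3 + 1.5·IQR = 43.60 + 35.55 = 79.15.
86.3 lies above the upper fence.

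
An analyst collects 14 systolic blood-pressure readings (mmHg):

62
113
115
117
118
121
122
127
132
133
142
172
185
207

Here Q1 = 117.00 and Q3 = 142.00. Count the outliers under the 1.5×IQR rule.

3

IQR = 25.00; fences at 117.00 − 37.50 = 79.50 and 142.00 + 37.50 = 179.50.
Outside the cutoffs: 62, 185, 207.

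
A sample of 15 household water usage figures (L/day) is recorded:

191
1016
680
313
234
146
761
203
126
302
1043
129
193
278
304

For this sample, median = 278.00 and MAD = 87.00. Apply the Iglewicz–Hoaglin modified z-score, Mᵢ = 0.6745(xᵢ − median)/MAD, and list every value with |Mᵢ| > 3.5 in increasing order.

|Mᵢ| > 3.5 ⇔ |xᵢ − 278.00| > 3.5·87.00/0.6745 = 451.45.
So outliers lie outside [-173.45, 729.45].
761: M = 3.74 → outlier.
1016: M = 5.72 → outlier.
1043: M = 5.93 → outlier.

761, 1016, 1043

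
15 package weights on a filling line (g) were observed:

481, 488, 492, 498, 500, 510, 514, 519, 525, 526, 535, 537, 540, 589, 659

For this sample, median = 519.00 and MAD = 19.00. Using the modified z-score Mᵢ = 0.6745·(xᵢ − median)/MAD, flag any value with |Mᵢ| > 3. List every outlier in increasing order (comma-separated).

|Mᵢ| > 3 ⇔ |xᵢ − 519.00| > 3·19.00/0.6745 = 84.51.
So outliers lie outside [434.49, 603.51].
659: M = 4.97 → outlier.

659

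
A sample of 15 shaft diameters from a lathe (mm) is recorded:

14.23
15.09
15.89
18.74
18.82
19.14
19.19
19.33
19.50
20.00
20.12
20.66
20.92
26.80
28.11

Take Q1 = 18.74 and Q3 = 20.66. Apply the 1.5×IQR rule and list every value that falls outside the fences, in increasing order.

14.23, 15.09, 26.80, 28.11

IQR = Q3 − Q1 = 20.66 − 18.74 = 1.92.
Lower fence = Q1 − 1.5·IQR = 18.74 − 2.88 = 15.86.
Upper fence = Q3 + 1.5·IQR = 20.66 + 2.88 = 23.54.
14.23 < 15.86 → outlier.
15.09 < 15.86 → outlier.
26.80 > 23.54 → outlier.
28.11 > 23.54 → outlier.
All remaining values lie within [15.86, 23.54].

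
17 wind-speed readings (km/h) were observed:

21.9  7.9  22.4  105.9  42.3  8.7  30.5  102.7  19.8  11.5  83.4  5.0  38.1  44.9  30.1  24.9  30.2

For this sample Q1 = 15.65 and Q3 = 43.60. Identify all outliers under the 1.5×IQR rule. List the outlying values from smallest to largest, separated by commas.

102.7, 105.9

IQR = Q3 − Q1 = 43.60 − 15.65 = 27.95.
Lower fence = Q1 − 1.5·IQR = 15.65 − 41.925 = -26.275.
Upper fence = Q3 + 1.5·IQR = 43.60 + 41.925 = 85.525.
102.7 > 85.525 → outlier.
105.9 > 85.525 → outlier.
All remaining values lie within [-26.275, 85.525].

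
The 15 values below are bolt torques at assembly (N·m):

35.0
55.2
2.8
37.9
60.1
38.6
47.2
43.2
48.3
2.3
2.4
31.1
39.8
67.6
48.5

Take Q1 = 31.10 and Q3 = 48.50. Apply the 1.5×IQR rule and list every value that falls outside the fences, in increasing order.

2.3, 2.4, 2.8

IQR = Q3 − Q1 = 48.50 − 31.10 = 17.40.
Lower fence = Q1 − 1.5·IQR = 31.10 − 26.10 = 5.00.
Upper fence = Q3 + 1.5·IQR = 48.50 + 26.10 = 74.60.
2.3 < 5.00 → outlier.
2.4 < 5.00 → outlier.
2.8 < 5.00 → outlier.
All remaining values lie within [5.00, 74.60].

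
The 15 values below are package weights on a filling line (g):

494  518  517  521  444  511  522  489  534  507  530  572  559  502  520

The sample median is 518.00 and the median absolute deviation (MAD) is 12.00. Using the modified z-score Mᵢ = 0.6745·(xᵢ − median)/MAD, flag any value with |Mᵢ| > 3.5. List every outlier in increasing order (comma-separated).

|Mᵢ| > 3.5 ⇔ |xᵢ − 518.00| > 3.5·12.00/0.6745 = 62.27.
So outliers lie outside [455.73, 580.27].
444: M = -4.16 → outlier.

444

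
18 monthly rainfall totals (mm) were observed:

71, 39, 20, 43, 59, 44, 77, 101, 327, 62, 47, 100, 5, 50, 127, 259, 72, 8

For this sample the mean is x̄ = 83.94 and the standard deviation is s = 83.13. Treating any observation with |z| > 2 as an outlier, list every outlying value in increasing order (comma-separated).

259, 327

Cutoffs at x̄ ± 2s: 83.94 ± 2·83.13 = [-82.32, 250.20].
259: z = 2.11, |z| > 2 → outlier.
327: z = 2.92, |z| > 2 → outlier.
Every other value lies within [-82.32, 250.20].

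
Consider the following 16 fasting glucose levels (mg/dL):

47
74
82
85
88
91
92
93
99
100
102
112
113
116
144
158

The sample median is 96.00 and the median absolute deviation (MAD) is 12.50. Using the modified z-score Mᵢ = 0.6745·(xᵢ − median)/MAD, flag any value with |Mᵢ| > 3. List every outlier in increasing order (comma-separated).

|Mᵢ| > 3 ⇔ |xᵢ − 96.00| > 3·12.50/0.6745 = 55.60.
So outliers lie outside [40.40, 151.60].
158: M = 3.35 → outlier.

158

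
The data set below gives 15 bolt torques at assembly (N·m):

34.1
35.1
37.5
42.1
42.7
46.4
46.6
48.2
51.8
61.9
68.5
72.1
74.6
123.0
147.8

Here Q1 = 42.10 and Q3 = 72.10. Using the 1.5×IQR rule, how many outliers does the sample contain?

IQR = 30.00; fences at 42.10 − 45.00 = -2.90 and 72.10 + 45.00 = 117.10.
Outside the cutoffs: 123.0, 147.8.

2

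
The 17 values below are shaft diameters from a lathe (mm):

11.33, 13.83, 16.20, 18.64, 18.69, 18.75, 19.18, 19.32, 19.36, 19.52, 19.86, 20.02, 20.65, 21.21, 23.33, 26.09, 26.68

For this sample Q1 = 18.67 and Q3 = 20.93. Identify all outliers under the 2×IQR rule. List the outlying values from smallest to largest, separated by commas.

11.33, 13.83, 26.09, 26.68

IQR = Q3 − Q1 = 20.93 − 18.67 = 2.26.
Lower fence = Q1 − 2·IQR = 18.67 − 4.52 = 14.15.
Upper fence = Q3 + 2·IQR = 20.93 + 4.52 = 25.45.
11.33 < 14.15 → outlier.
13.83 < 14.15 → outlier.
26.09 > 25.45 → outlier.
26.68 > 25.45 → outlier.
All remaining values lie within [14.15, 25.45].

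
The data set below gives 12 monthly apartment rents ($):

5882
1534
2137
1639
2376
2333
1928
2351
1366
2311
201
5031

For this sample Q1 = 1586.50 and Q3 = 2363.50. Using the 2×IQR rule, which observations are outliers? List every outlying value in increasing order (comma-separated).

IQR = Q3 − Q1 = 2363.50 − 1586.50 = 777.00.
Lower fence = Q1 − 2·IQR = 1586.50 − 1554.00 = 32.50.
Upper fence = Q3 + 2·IQR = 2363.50 + 1554.00 = 3917.50.
5031 > 3917.50 → outlier.
5882 > 3917.50 → outlier.
All remaining values lie within [32.50, 3917.50].

5031, 5882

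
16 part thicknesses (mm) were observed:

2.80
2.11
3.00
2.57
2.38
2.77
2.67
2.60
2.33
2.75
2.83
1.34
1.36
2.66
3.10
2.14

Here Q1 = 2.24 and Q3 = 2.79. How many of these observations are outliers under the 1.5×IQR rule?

2

IQR = 0.55; fences at 2.24 − 0.825 = 1.415 and 2.79 + 0.825 = 3.615.
Outside the cutoffs: 1.34, 1.36.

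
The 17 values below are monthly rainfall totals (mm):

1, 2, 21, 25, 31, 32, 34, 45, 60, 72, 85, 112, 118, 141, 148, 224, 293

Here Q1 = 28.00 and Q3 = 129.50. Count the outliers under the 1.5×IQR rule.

1

IQR = 101.50; fences at 28.00 − 152.25 = -124.25 and 129.50 + 152.25 = 281.75.
Outside the cutoffs: 293.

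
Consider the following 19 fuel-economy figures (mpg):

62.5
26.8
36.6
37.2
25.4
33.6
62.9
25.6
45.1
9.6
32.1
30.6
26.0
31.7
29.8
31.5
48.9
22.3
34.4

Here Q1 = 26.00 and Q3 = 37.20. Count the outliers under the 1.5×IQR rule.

IQR = 11.20; fences at 26.00 − 16.80 = 9.20 and 37.20 + 16.80 = 54.00.
Outside the cutoffs: 62.5, 62.9.

2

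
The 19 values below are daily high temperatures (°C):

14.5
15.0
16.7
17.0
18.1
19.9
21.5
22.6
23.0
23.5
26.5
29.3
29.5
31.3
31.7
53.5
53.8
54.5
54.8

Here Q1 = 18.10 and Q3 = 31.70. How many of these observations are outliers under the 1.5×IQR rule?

IQR = 13.60; fences at 18.10 − 20.40 = -2.30 and 31.70 + 20.40 = 52.10.
Outside the cutoffs: 53.5, 53.8, 54.5, 54.8.

4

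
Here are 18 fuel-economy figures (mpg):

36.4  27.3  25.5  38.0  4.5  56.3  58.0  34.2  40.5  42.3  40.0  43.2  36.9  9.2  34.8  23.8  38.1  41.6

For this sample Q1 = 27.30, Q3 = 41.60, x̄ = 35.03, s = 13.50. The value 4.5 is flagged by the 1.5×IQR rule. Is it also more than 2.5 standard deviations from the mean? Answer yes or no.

no

z = (4.5 − 35.03) / 13.50 = -2.26.
|z| = 2.26 ≤ 2.5.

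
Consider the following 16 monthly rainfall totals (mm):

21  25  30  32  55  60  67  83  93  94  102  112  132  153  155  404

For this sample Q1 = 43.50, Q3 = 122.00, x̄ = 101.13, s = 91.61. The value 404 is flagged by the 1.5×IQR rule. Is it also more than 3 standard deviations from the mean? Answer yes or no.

z = (404 − 101.13) / 91.61 = 3.31.
|z| = 3.31 > 3.

yes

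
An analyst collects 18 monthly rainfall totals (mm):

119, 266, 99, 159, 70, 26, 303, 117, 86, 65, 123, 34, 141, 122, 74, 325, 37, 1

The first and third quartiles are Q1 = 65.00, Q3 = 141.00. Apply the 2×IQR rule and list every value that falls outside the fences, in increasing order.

IQR = Q3 − Q1 = 141.00 − 65.00 = 76.00.
Lower fence = Q1 − 2·IQR = 65.00 − 152.00 = -87.00.
Upper fence = Q3 + 2·IQR = 141.00 + 152.00 = 293.00.
303 > 293.00 → outlier.
325 > 293.00 → outlier.
All remaining values lie within [-87.00, 293.00].

303, 325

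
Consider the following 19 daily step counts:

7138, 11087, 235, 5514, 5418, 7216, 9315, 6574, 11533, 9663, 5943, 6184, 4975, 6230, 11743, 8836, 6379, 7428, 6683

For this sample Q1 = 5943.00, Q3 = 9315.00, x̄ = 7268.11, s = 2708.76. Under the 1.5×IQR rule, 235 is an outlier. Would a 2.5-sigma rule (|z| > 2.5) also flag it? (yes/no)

z = (235 − 7268.11) / 2708.76 = -2.60.
|z| = 2.60 > 2.5.

yes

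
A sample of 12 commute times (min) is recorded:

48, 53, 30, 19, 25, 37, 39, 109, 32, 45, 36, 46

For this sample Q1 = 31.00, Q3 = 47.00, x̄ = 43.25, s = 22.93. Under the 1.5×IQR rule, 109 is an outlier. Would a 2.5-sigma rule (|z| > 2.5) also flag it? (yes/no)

z = (109 − 43.25) / 22.93 = 2.87.
|z| = 2.87 > 2.5.

yes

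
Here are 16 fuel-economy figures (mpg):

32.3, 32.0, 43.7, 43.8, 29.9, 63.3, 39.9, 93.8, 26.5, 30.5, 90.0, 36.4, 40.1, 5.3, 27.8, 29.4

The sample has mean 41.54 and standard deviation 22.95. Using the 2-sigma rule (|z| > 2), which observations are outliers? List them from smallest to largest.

Cutoffs at x̄ ± 2s: 41.54 ± 2·22.95 = [-4.36, 87.44].
90.0: z = 2.11, |z| > 2 → outlier.
93.8: z = 2.28, |z| > 2 → outlier.
Every other value lies within [-4.36, 87.44].

90.0, 93.8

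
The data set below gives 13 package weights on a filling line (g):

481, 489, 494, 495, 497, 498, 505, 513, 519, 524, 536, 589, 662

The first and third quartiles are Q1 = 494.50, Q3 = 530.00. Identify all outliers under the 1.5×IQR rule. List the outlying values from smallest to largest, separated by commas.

IQR = Q3 − Q1 = 530.00 − 494.50 = 35.50.
Lower fence = Q1 − 1.5·IQR = 494.50 − 53.25 = 441.25.
Upper fence = Q3 + 1.5·IQR = 530.00 + 53.25 = 583.25.
589 > 583.25 → outlier.
662 > 583.25 → outlier.
All remaining values lie within [441.25, 583.25].

589, 662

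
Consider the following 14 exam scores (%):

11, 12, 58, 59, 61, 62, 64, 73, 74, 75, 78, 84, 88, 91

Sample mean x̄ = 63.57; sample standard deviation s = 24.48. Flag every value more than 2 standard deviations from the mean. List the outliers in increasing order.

Cutoffs at x̄ ± 2s: 63.57 ± 2·24.48 = [14.61, 112.53].
11: z = -2.15, |z| > 2 → outlier.
12: z = -2.11, |z| > 2 → outlier.
Every other value lies within [14.61, 112.53].

11, 12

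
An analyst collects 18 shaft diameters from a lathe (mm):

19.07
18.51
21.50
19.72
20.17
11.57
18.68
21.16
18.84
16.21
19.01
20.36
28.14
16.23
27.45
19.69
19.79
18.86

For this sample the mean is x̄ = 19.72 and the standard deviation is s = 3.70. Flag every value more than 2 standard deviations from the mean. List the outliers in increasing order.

11.57, 27.45, 28.14

Cutoffs at x̄ ± 2s: 19.72 ± 2·3.70 = [12.32, 27.12].
11.57: z = -2.20, |z| > 2 → outlier.
27.45: z = 2.09, |z| > 2 → outlier.
28.14: z = 2.28, |z| > 2 → outlier.
Every other value lies within [12.32, 27.12].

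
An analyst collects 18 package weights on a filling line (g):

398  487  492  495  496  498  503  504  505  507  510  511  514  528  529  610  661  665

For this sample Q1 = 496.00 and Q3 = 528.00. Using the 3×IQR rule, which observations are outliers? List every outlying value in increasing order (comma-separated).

IQR = Q3 − Q1 = 528.00 − 496.00 = 32.00.
Lower fence = Q1 − 3·IQR = 496.00 − 96.00 = 400.00.
Upper fence = Q3 + 3·IQR = 528.00 + 96.00 = 624.00.
398 < 400.00 → outlier.
661 > 624.00 → outlier.
665 > 624.00 → outlier.
All remaining values lie within [400.00, 624.00].

398, 661, 665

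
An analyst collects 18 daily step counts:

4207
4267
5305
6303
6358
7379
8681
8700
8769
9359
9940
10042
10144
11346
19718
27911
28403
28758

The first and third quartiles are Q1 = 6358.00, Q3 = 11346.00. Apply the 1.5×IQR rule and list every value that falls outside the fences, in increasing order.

IQR = Q3 − Q1 = 11346.00 − 6358.00 = 4988.00.
Lower fence = Q1 − 1.5·IQR = 6358.00 − 7482.00 = -1124.00.
Upper fence = Q3 + 1.5·IQR = 11346.00 + 7482.00 = 18828.00.
19718 > 18828.00 → outlier.
27911 > 18828.00 → outlier.
28403 > 18828.00 → outlier.
28758 > 18828.00 → outlier.
All remaining values lie within [-1124.00, 18828.00].

19718, 27911, 28403, 28758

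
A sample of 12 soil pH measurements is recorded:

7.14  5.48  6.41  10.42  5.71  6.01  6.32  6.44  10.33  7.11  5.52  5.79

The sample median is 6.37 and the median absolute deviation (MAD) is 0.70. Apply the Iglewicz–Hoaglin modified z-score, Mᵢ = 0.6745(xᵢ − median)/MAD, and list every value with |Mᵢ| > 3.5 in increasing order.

|Mᵢ| > 3.5 ⇔ |xᵢ − 6.37| > 3.5·0.70/0.6745 = 3.63.
So outliers lie outside [2.74, 10.00].
10.33: M = 3.82 → outlier.
10.42: M = 3.90 → outlier.

10.33, 10.42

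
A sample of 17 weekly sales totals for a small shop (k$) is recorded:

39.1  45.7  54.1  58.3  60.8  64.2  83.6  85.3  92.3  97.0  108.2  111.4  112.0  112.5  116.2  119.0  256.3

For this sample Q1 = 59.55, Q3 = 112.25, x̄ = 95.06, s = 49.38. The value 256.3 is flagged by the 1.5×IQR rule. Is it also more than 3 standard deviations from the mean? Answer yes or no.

yes

z = (256.3 − 95.06) / 49.38 = 3.27.
|z| = 3.27 > 3.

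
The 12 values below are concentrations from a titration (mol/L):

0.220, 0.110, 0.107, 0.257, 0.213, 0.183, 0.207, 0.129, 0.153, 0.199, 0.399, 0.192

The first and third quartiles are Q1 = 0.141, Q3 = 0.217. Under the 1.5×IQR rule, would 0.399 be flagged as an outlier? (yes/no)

yes

IQR = Q3 − Q1 = 0.217 − 0.141 = 0.076.
Lower fence = Q1 − 1.5·IQR = 0.141 − 0.114 = 0.027.
Upper fence = Q3 + 1.5·IQR = 0.217 + 0.114 = 0.331.
0.399 lies above the upper fence.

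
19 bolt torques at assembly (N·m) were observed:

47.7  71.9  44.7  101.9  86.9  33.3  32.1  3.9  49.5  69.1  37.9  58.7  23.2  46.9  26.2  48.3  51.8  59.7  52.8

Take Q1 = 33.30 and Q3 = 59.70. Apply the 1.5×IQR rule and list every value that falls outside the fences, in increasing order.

IQR = Q3 − Q1 = 59.70 − 33.30 = 26.40.
Lower fence = Q1 − 1.5·IQR = 33.30 − 39.60 = -6.30.
Upper fence = Q3 + 1.5·IQR = 59.70 + 39.60 = 99.30.
101.9 > 99.30 → outlier.
All remaining values lie within [-6.30, 99.30].

101.9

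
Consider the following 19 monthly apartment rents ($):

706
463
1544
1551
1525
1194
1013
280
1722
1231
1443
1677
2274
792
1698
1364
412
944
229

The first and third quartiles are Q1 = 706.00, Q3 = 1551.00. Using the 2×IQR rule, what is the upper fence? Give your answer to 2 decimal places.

IQR = Q3 − Q1 = 1551.00 − 706.00 = 845.00.
Lower fence = Q1 − 2·IQR = 706.00 − 1690.00 = -984.00.
Upper fence = Q3 + 2·IQR = 1551.00 + 1690.00 = 3241.00.

3241.00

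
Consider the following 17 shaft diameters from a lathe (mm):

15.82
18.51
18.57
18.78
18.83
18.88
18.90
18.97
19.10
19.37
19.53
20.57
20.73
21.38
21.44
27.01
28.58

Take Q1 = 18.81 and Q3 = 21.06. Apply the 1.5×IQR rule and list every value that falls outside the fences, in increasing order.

IQR = Q3 − Q1 = 21.06 − 18.81 = 2.25.
Lower fence = Q1 − 1.5·IQR = 18.81 − 3.375 = 15.435.
Upper fence = Q3 + 1.5·IQR = 21.06 + 3.375 = 24.435.
27.01 > 24.435 → outlier.
28.58 > 24.435 → outlier.
All remaining values lie within [15.435, 24.435].

27.01, 28.58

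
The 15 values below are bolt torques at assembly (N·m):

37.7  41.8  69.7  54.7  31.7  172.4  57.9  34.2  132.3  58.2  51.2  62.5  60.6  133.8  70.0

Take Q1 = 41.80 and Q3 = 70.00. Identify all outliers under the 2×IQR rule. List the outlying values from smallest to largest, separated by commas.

IQR = Q3 − Q1 = 70.00 − 41.80 = 28.20.
Lower fence = Q1 − 2·IQR = 41.80 − 56.40 = -14.60.
Upper fence = Q3 + 2·IQR = 70.00 + 56.40 = 126.40.
132.3 > 126.40 → outlier.
133.8 > 126.40 → outlier.
172.4 > 126.40 → outlier.
All remaining values lie within [-14.60, 126.40].

132.3, 133.8, 172.4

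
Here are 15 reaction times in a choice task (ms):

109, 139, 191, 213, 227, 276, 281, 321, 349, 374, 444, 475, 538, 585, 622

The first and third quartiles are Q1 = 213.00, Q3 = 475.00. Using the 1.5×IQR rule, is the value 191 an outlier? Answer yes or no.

IQR = Q3 − Q1 = 475.00 − 213.00 = 262.00.
Lower fence = Q1 − 1.5·IQR = 213.00 − 393.00 = -180.00.
Upper fence = Q3 + 1.5·IQR = 475.00 + 393.00 = 868.00.
191 lies within [-180.00, 868.00].

no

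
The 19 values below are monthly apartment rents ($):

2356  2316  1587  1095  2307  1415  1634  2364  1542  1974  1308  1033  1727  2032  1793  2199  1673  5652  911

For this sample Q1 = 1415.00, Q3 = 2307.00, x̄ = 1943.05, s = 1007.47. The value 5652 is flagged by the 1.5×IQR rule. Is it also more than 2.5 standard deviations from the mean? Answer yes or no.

z = (5652 − 1943.05) / 1007.47 = 3.68.
|z| = 3.68 > 2.5.

yes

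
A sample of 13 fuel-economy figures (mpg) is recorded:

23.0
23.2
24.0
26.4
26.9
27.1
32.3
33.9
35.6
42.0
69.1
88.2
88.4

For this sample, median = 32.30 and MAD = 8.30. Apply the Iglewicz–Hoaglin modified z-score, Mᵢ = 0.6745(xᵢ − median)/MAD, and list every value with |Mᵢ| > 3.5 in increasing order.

88.2, 88.4

|Mᵢ| > 3.5 ⇔ |xᵢ − 32.30| > 3.5·8.30/0.6745 = 43.07.
So outliers lie outside [-10.77, 75.37].
88.2: M = 4.54 → outlier.
88.4: M = 4.56 → outlier.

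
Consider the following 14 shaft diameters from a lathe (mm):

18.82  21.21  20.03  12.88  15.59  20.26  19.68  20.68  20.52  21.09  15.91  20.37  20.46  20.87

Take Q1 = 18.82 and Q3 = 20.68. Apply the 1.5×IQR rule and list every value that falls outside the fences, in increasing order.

12.88, 15.59, 15.91

IQR = Q3 − Q1 = 20.68 − 18.82 = 1.86.
Lower fence = Q1 − 1.5·IQR = 18.82 − 2.79 = 16.03.
Upper fence = Q3 + 1.5·IQR = 20.68 + 2.79 = 23.47.
12.88 < 16.03 → outlier.
15.59 < 16.03 → outlier.
15.91 < 16.03 → outlier.
All remaining values lie within [16.03, 23.47].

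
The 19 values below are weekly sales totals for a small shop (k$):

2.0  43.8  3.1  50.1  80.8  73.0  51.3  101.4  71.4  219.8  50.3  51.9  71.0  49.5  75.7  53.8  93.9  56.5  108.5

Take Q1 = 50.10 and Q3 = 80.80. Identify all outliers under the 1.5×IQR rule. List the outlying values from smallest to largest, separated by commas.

IQR = Q3 − Q1 = 80.80 − 50.10 = 30.70.
Lower fence = Q1 − 1.5·IQR = 50.10 − 46.05 = 4.05.
Upper fence = Q3 + 1.5·IQR = 80.80 + 46.05 = 126.85.
2.0 < 4.05 → outlier.
3.1 < 4.05 → outlier.
219.8 > 126.85 → outlier.
All remaining values lie within [4.05, 126.85].

2.0, 3.1, 219.8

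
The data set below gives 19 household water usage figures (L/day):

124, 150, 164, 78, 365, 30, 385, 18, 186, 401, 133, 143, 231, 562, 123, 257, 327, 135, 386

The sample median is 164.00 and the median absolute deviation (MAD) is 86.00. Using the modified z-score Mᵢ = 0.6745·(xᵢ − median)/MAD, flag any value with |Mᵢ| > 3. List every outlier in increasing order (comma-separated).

562

|Mᵢ| > 3 ⇔ |xᵢ − 164.00| > 3·86.00/0.6745 = 382.51.
So outliers lie outside [-218.51, 546.51].
562: M = 3.12 → outlier.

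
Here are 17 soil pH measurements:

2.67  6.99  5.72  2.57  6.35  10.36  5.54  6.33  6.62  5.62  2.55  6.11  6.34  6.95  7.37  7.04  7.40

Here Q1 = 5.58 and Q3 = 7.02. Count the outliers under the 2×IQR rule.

IQR = 1.44; fences at 5.58 − 2.88 = 2.70 and 7.02 + 2.88 = 9.90.
Outside the cutoffs: 2.55, 2.57, 2.67, 10.36.

4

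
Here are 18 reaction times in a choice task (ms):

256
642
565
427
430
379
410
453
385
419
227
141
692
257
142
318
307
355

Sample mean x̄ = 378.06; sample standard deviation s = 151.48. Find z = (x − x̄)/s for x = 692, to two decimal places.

2.07

z = (692 − 378.06) / 151.48 = 2.07.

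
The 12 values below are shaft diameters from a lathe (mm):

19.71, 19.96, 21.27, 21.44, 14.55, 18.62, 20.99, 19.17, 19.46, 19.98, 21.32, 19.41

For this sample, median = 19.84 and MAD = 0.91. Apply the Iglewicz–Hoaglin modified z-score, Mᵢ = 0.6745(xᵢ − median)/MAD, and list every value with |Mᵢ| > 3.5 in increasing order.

|Mᵢ| > 3.5 ⇔ |xᵢ − 19.84| > 3.5·0.91/0.6745 = 4.72.
So outliers lie outside [15.12, 24.56].
14.55: M = -3.92 → outlier.

14.55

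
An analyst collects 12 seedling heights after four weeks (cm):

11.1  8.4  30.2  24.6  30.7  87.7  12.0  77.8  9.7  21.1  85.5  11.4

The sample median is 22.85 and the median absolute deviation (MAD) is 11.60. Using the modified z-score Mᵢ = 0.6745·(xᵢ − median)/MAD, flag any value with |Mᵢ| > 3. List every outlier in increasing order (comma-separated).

|Mᵢ| > 3 ⇔ |xᵢ − 22.85| > 3·11.60/0.6745 = 51.59.
So outliers lie outside [-28.74, 74.44].
77.8: M = 3.20 → outlier.
85.5: M = 3.64 → outlier.
87.7: M = 3.77 → outlier.

77.8, 85.5, 87.7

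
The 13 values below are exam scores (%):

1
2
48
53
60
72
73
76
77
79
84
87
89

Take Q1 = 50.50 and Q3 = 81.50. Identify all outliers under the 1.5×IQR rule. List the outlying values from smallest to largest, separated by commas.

IQR = Q3 − Q1 = 81.50 − 50.50 = 31.00.
Lower fence = Q1 − 1.5·IQR = 50.50 − 46.50 = 4.00.
Upper fence = Q3 + 1.5·IQR = 81.50 + 46.50 = 128.00.
1 < 4.00 → outlier.
2 < 4.00 → outlier.
All remaining values lie within [4.00, 128.00].

1, 2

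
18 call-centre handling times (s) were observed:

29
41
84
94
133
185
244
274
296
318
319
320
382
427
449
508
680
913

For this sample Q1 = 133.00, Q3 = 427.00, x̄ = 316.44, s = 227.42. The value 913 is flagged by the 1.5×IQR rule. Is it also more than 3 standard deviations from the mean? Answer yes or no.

z = (913 − 316.44) / 227.42 = 2.62.
|z| = 2.62 ≤ 3.

no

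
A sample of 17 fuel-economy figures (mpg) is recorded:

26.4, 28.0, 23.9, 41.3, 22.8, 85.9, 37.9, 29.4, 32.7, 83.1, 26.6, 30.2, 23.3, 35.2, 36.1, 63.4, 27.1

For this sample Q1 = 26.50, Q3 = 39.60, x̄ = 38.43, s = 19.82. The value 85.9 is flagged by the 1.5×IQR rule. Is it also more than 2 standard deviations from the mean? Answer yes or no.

yes

z = (85.9 − 38.43) / 19.82 = 2.40.
|z| = 2.40 > 2.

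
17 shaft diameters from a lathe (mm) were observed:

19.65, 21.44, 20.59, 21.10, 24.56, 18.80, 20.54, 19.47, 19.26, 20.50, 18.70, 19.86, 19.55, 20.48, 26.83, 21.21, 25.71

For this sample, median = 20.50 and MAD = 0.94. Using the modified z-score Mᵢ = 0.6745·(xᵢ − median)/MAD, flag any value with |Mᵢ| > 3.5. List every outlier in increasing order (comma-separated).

|Mᵢ| > 3.5 ⇔ |xᵢ − 20.50| > 3.5·0.94/0.6745 = 4.88.
So outliers lie outside [15.62, 25.38].
25.71: M = 3.74 → outlier.
26.83: M = 4.54 → outlier.

25.71, 26.83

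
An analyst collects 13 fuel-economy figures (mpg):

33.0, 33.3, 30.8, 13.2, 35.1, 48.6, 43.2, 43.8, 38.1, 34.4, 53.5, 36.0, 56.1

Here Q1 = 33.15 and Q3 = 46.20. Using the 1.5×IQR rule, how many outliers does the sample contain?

IQR = 13.05; fences at 33.15 − 19.575 = 13.575 and 46.20 + 19.575 = 65.775.
Outside the cutoffs: 13.2.

1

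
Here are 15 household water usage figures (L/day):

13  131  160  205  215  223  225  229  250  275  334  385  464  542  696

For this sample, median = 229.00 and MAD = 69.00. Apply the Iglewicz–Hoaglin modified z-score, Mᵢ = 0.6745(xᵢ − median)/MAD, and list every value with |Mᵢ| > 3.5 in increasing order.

696

|Mᵢ| > 3.5 ⇔ |xᵢ − 229.00| > 3.5·69.00/0.6745 = 358.04.
So outliers lie outside [-129.04, 587.04].
696: M = 4.57 → outlier.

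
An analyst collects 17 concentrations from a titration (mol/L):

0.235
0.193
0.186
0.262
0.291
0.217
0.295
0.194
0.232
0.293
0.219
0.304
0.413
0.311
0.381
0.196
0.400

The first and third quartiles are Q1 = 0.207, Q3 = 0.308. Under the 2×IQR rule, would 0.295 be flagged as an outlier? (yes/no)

IQR = Q3 − Q1 = 0.308 − 0.207 = 0.101.
Lower fence = Q1 − 2·IQR = 0.207 − 0.202 = 0.005.
Upper fence = Q3 + 2·IQR = 0.308 + 0.202 = 0.510.
0.295 lies within [0.005, 0.510].

no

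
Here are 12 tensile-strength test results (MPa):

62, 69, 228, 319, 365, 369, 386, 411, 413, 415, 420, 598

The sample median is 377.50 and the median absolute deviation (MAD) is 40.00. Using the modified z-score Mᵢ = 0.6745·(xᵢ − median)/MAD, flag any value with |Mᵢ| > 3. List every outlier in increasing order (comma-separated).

62, 69, 598

|Mᵢ| > 3 ⇔ |xᵢ − 377.50| > 3·40.00/0.6745 = 177.91.
So outliers lie outside [199.59, 555.41].
62: M = -5.32 → outlier.
69: M = -5.20 → outlier.
598: M = 3.72 → outlier.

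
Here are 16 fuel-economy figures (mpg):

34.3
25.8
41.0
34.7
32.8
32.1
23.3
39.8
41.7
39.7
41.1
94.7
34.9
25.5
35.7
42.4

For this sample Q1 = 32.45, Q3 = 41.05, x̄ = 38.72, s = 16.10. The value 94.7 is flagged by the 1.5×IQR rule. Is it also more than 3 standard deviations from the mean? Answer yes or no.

yes

z = (94.7 − 38.72) / 16.10 = 3.48.
|z| = 3.48 > 3.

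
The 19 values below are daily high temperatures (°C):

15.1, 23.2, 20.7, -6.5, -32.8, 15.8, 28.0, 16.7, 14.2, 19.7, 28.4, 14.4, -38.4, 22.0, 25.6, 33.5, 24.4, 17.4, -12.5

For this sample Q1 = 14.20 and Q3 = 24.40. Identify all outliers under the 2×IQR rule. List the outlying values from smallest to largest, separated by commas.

IQR = Q3 − Q1 = 24.40 − 14.20 = 10.20.
Lower fence = Q1 − 2·IQR = 14.20 − 20.40 = -6.20.
Upper fence = Q3 + 2·IQR = 24.40 + 20.40 = 44.80.
-38.4 < -6.20 → outlier.
-32.8 < -6.20 → outlier.
-12.5 < -6.20 → outlier.
-6.5 < -6.20 → outlier.
All remaining values lie within [-6.20, 44.80].

-38.4, -32.8, -12.5, -6.5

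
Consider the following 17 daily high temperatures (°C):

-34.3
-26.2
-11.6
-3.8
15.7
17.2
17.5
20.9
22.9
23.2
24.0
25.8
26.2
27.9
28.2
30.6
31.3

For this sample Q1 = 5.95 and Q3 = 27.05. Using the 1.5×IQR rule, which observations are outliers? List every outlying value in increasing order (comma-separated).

IQR = Q3 − Q1 = 27.05 − 5.95 = 21.10.
Lower fence = Q1 − 1.5·IQR = 5.95 − 31.65 = -25.70.
Upper fence = Q3 + 1.5·IQR = 27.05 + 31.65 = 58.70.
-34.3 < -25.70 → outlier.
-26.2 < -25.70 → outlier.
All remaining values lie within [-25.70, 58.70].

-34.3, -26.2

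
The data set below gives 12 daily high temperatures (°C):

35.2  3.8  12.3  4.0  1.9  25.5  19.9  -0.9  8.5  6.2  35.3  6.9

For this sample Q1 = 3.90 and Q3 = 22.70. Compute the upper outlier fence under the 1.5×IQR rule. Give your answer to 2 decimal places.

50.90

IQR = Q3 − Q1 = 22.70 − 3.90 = 18.80.
Lower fence = Q1 − 1.5·IQR = 3.90 − 28.20 = -24.30.
Upper fence = Q3 + 1.5·IQR = 22.70 + 28.20 = 50.90.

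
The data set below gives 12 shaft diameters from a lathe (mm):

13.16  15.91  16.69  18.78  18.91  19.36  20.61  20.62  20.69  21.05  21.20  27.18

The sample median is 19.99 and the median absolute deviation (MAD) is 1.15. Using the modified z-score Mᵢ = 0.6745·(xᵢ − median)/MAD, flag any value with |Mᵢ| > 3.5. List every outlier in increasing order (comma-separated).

13.16, 27.18

|Mᵢ| > 3.5 ⇔ |xᵢ − 19.99| > 3.5·1.15/0.6745 = 5.97.
So outliers lie outside [14.02, 25.96].
13.16: M = -4.01 → outlier.
27.18: M = 4.22 → outlier.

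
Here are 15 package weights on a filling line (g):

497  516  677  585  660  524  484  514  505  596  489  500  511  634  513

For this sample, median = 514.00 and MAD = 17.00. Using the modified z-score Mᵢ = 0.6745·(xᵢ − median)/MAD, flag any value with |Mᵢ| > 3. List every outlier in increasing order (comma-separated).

|Mᵢ| > 3 ⇔ |xᵢ − 514.00| > 3·17.00/0.6745 = 75.61.
So outliers lie outside [438.39, 589.61].
596: M = 3.25 → outlier.
634: M = 4.76 → outlier.
660: M = 5.79 → outlier.
677: M = 6.47 → outlier.

596, 634, 660, 677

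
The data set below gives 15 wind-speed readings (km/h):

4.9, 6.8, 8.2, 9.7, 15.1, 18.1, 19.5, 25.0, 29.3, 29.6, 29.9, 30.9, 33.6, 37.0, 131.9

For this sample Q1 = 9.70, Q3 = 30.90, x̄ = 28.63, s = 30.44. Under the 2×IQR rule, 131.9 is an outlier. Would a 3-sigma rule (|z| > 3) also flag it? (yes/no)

z = (131.9 − 28.63) / 30.44 = 3.39.
|z| = 3.39 > 3.

yes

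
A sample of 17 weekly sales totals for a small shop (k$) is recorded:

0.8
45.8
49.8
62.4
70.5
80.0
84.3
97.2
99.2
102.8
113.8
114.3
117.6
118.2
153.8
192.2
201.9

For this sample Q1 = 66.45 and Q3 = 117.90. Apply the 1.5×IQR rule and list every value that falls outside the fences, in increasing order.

IQR = Q3 − Q1 = 117.90 − 66.45 = 51.45.
Lower fence = Q1 − 1.5·IQR = 66.45 − 77.175 = -10.725.
Upper fence = Q3 + 1.5·IQR = 117.90 + 77.175 = 195.075.
201.9 > 195.075 → outlier.
All remaining values lie within [-10.725, 195.075].

201.9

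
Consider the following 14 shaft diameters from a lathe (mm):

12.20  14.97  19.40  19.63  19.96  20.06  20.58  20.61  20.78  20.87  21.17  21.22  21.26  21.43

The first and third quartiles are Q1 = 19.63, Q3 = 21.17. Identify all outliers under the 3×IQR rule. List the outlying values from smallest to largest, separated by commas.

12.20, 14.97

IQR = Q3 − Q1 = 21.17 − 19.63 = 1.54.
Lower fence = Q1 − 3·IQR = 19.63 − 4.62 = 15.01.
Upper fence = Q3 + 3·IQR = 21.17 + 4.62 = 25.79.
12.20 < 15.01 → outlier.
14.97 < 15.01 → outlier.
All remaining values lie within [15.01, 25.79].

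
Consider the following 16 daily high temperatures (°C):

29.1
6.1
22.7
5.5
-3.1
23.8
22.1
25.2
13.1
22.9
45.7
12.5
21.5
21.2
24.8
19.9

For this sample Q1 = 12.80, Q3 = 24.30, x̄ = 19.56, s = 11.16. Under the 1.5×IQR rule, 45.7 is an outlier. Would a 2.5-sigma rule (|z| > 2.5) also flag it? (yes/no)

z = (45.7 − 19.56) / 11.16 = 2.34.
|z| = 2.34 ≤ 2.5.

no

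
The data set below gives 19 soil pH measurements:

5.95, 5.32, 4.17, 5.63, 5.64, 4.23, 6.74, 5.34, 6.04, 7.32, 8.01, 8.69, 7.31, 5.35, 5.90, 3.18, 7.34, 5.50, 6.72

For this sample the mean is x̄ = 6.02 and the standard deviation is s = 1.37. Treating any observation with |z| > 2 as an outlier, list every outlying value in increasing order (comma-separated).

Cutoffs at x̄ ± 2s: 6.02 ± 2·1.37 = [3.28, 8.76].
3.18: z = -2.07, |z| > 2 → outlier.
Every other value lies within [3.28, 8.76].

3.18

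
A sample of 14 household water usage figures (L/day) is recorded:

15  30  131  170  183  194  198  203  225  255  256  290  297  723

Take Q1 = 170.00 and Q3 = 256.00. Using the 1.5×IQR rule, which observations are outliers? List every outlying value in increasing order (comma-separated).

IQR = Q3 − Q1 = 256.00 − 170.00 = 86.00.
Lower fence = Q1 − 1.5·IQR = 170.00 − 129.00 = 41.00.
Upper fence = Q3 + 1.5·IQR = 256.00 + 129.00 = 385.00.
15 < 41.00 → outlier.
30 < 41.00 → outlier.
723 > 385.00 → outlier.
All remaining values lie within [41.00, 385.00].

15, 30, 723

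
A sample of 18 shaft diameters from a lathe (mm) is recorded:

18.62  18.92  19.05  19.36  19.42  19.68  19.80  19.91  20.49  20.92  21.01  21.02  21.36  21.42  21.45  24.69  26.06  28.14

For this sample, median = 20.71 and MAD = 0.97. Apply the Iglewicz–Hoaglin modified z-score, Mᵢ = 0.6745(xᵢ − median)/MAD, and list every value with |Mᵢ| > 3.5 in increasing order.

|Mᵢ| > 3.5 ⇔ |xᵢ − 20.71| > 3.5·0.97/0.6745 = 5.03.
So outliers lie outside [15.68, 25.74].
26.06: M = 3.72 → outlier.
28.14: M = 5.17 → outlier.

26.06, 28.14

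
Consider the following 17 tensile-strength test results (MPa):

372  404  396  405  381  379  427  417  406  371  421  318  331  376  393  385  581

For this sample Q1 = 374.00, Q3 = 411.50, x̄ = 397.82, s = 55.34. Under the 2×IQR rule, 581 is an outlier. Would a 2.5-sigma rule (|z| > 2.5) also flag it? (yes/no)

yes

z = (581 − 397.82) / 55.34 = 3.31.
|z| = 3.31 > 2.5.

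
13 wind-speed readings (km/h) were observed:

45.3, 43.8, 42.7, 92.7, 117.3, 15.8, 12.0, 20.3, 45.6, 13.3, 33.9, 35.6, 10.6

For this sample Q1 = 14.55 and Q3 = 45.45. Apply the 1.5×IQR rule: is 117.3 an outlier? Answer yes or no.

IQR = Q3 − Q1 = 45.45 − 14.55 = 30.90.
Lower fence = Q1 − 1.5·IQR = 14.55 − 46.35 = -31.80.
Upper fence = Q3 + 1.5·IQR = 45.45 + 46.35 = 91.80.
117.3 lies above the upper fence.

yes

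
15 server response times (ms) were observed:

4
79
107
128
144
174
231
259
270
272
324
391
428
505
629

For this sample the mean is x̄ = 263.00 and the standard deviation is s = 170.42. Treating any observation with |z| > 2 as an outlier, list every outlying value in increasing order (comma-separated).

Cutoffs at x̄ ± 2s: 263.00 ± 2·170.42 = [-77.84, 603.84].
629: z = 2.15, |z| > 2 → outlier.
Every other value lies within [-77.84, 603.84].

629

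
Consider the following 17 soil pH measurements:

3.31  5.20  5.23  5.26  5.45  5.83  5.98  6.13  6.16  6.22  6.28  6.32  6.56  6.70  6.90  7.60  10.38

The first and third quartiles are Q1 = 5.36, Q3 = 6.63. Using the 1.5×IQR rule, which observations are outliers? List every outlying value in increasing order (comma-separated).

IQR = Q3 − Q1 = 6.63 − 5.36 = 1.27.
Lower fence = Q1 − 1.5·IQR = 5.36 − 1.905 = 3.455.
Upper fence = Q3 + 1.5·IQR = 6.63 + 1.905 = 8.535.
3.31 < 3.455 → outlier.
10.38 > 8.535 → outlier.
All remaining values lie within [3.455, 8.535].

3.31, 10.38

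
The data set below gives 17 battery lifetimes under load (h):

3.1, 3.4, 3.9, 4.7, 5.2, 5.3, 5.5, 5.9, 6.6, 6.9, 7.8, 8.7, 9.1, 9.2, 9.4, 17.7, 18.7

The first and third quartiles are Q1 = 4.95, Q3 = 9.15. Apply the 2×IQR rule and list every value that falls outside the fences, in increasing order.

IQR = Q3 − Q1 = 9.15 − 4.95 = 4.20.
Lower fence = Q1 − 2·IQR = 4.95 − 8.40 = -3.45.
Upper fence = Q3 + 2·IQR = 9.15 + 8.40 = 17.55.
17.7 > 17.55 → outlier.
18.7 > 17.55 → outlier.
All remaining values lie within [-3.45, 17.55].

17.7, 18.7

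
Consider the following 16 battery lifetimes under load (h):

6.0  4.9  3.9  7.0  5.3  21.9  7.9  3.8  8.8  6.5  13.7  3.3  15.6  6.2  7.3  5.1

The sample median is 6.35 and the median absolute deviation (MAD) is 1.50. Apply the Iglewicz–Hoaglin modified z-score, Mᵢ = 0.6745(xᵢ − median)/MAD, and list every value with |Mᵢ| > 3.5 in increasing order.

|Mᵢ| > 3.5 ⇔ |xᵢ − 6.35| > 3.5·1.50/0.6745 = 7.78.
So outliers lie outside [-1.43, 14.13].
15.6: M = 4.16 → outlier.
21.9: M = 6.99 → outlier.

15.6, 21.9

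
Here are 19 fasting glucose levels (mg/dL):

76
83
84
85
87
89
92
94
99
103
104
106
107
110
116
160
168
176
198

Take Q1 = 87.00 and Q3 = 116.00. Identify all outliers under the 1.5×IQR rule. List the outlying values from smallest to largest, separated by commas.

160, 168, 176, 198

IQR = Q3 − Q1 = 116.00 − 87.00 = 29.00.
Lower fence = Q1 − 1.5·IQR = 87.00 − 43.50 = 43.50.
Upper fence = Q3 + 1.5·IQR = 116.00 + 43.50 = 159.50.
160 > 159.50 → outlier.
168 > 159.50 → outlier.
176 > 159.50 → outlier.
198 > 159.50 → outlier.
All remaining values lie within [43.50, 159.50].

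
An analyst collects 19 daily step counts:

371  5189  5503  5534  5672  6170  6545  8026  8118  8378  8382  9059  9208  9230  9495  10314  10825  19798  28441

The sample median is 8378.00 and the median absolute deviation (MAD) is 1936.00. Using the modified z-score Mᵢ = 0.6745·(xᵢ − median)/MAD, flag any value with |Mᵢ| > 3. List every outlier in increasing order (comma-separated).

19798, 28441

|Mᵢ| > 3 ⇔ |xᵢ − 8378.00| > 3·1936.00/0.6745 = 8610.82.
So outliers lie outside [-232.82, 16988.82].
19798: M = 3.98 → outlier.
28441: M = 6.99 → outlier.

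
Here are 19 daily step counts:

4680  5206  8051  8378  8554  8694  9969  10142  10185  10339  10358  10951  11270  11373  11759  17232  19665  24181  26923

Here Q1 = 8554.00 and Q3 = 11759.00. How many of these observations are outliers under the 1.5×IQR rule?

4

IQR = 3205.00; fences at 8554.00 − 4807.50 = 3746.50 and 11759.00 + 4807.50 = 16566.50.
Outside the cutoffs: 17232, 19665, 24181, 26923.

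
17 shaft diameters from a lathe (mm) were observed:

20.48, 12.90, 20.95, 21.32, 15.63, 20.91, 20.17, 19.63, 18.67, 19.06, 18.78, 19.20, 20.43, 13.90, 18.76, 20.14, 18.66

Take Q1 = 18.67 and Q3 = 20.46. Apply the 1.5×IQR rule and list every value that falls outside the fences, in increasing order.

IQR = Q3 − Q1 = 20.46 − 18.67 = 1.79.
Lower fence = Q1 − 1.5·IQR = 18.67 − 2.685 = 15.985.
Upper fence = Q3 + 1.5·IQR = 20.46 + 2.685 = 23.145.
12.90 < 15.985 → outlier.
13.90 < 15.985 → outlier.
15.63 < 15.985 → outlier.
All remaining values lie within [15.985, 23.145].

12.90, 13.90, 15.63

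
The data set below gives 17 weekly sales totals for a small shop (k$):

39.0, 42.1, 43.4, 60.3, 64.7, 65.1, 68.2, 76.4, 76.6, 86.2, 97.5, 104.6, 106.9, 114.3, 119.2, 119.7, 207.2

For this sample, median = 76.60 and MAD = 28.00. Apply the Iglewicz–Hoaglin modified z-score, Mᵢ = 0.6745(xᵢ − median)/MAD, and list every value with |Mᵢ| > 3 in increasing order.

|Mᵢ| > 3 ⇔ |xᵢ − 76.60| > 3·28.00/0.6745 = 124.54.
So outliers lie outside [-47.94, 201.14].
207.2: M = 3.15 → outlier.

207.2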